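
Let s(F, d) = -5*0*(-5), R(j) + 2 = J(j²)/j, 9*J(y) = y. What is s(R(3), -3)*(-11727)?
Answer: 0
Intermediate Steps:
J(y) = y/9
R(j) = -2 + j/9 (R(j) = -2 + (j²/9)/j = -2 + j/9)
s(F, d) = 0 (s(F, d) = 0*(-5) = 0)
s(R(3), -3)*(-11727) = 0*(-11727) = 0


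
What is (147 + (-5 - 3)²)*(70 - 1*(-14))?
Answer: 17724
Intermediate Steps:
(147 + (-5 - 3)²)*(70 - 1*(-14)) = (147 + (-8)²)*(70 + 14) = (147 + 64)*84 = 211*84 = 17724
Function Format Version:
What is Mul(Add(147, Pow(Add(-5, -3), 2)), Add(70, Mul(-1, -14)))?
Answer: 17724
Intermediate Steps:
Mul(Add(147, Pow(Add(-5, -3), 2)), Add(70, Mul(-1, -14))) = Mul(Add(147, Pow(-8, 2)), Add(70, 14)) = Mul(Add(147, 64), 84) = Mul(211, 84) = 17724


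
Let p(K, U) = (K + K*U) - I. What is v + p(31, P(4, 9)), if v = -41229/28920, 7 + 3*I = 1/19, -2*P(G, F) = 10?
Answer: -22548797/183160 ≈ -123.11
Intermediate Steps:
P(G, F) = -5 (P(G, F) = -1/2*10 = -5)
I = -44/19 (I = -7/3 + (1/3)/19 = -7/3 + (1/3)*(1/19) = -7/3 + 1/57 = -44/19 ≈ -2.3158)
v = -13743/9640 (v = -41229*1/28920 = -13743/9640 ≈ -1.4256)
p(K, U) = 44/19 + K + K*U (p(K, U) = (K + K*U) - 1*(-44/19) = (K + K*U) + 44/19 = 44/19 + K + K*U)
v + p(31, P(4, 9)) = -13743/9640 + (44/19 + 31 + 31*(-5)) = -13743/9640 + (44/19 + 31 - 155) = -13743/9640 - 2312/19 = -22548797/183160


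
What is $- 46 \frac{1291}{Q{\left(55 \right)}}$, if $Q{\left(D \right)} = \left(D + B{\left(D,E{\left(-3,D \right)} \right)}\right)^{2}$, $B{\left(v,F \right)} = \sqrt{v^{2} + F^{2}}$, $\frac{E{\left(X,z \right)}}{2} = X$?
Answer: $- \frac{59386}{\left(55 + \sqrt{3061}\right)^{2}} \approx -4.8789$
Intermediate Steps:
$E{\left(X,z \right)} = 2 X$
$B{\left(v,F \right)} = \sqrt{F^{2} + v^{2}}$
$Q{\left(D \right)} = \left(D + \sqrt{36 + D^{2}}\right)^{2}$ ($Q{\left(D \right)} = \left(D + \sqrt{\left(2 \left(-3\right)\right)^{2} + D^{2}}\right)^{2} = \left(D + \sqrt{\left(-6\right)^{2} + D^{2}}\right)^{2} = \left(D + \sqrt{36 + D^{2}}\right)^{2}$)
$- 46 \frac{1291}{Q{\left(55 \right)}} = - 46 \frac{1291}{\left(55 + \sqrt{36 + 55^{2}}\right)^{2}} = - 46 \frac{1291}{\left(55 + \sqrt{36 + 3025}\right)^{2}} = - 46 \frac{1291}{\left(55 + \sqrt{3061}\right)^{2}} = - \frac{59386}{\left(55 + \sqrt{3061}\right)^{2}}$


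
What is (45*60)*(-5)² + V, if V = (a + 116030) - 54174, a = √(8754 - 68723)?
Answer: 129356 + I*√59969 ≈ 1.2936e+5 + 244.89*I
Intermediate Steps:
a = I*√59969 (a = √(-59969) = I*√59969 ≈ 244.89*I)
V = 61856 + I*√59969 (V = (I*√59969 + 116030) - 54174 = (116030 + I*√59969) - 54174 = 61856 + I*√59969 ≈ 61856.0 + 244.89*I)
(45*60)*(-5)² + V = (45*60)*(-5)² + (61856 + I*√59969) = 2700*25 + (61856 + I*√59969) = 67500 + (61856 + I*√59969) = 129356 + I*√59969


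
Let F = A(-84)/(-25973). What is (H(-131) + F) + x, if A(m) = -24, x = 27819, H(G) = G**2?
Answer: 1168265564/25973 ≈ 44980.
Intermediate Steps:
F = 24/25973 (F = -24/(-25973) = -24*(-1/25973) = 24/25973 ≈ 0.00092404)
(H(-131) + F) + x = ((-131)**2 + 24/25973) + 27819 = (17161 + 24/25973) + 27819 = 445722677/25973 + 27819 = 1168265564/25973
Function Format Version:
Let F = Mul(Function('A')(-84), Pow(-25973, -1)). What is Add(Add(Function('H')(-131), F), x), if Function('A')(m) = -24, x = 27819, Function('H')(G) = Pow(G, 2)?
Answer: Rational(1168265564, 25973) ≈ 44980.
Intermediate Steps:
F = Rational(24, 25973) (F = Mul(-24, Pow(-25973, -1)) = Mul(-24, Rational(-1, 25973)) = Rational(24, 25973) ≈ 0.00092404)
Add(Add(Function('H')(-131), F), x) = Add(Add(Pow(-131, 2), Rational(24, 25973)), 27819) = Add(Add(17161, Rational(24, 25973)), 27819) = Add(Rational(445722677, 25973), 27819) = Rational(1168265564, 25973)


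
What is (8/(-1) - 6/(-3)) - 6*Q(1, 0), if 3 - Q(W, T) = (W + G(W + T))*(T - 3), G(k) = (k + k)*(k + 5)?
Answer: -258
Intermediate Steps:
G(k) = 2*k*(5 + k) (G(k) = (2*k)*(5 + k) = 2*k*(5 + k))
Q(W, T) = 3 - (-3 + T)*(W + 2*(T + W)*(5 + T + W)) (Q(W, T) = 3 - (W + 2*(W + T)*(5 + (W + T)))*(T - 3) = 3 - (W + 2*(T + W)*(5 + (T + W)))*(-3 + T) = 3 - (W + 2*(T + W)*(5 + T + W))*(-3 + T) = 3 - (-3 + T)*(W + 2*(T + W)*(5 + T + W)))
(8/(-1) - 6/(-3)) - 6*Q(1, 0) = (8/(-1) - 6/(-3)) - 6*(3 + 3*1 - 1*0*1 + 6*(0 + 1)*(5 + 0 + 1) - 2*0*(0 + 1)*(5 + 0 + 1)) = (8*(-1) - 6*(-1/3)) - 6*(3 + 3 + 0 + 6*1*6 - 2*0*1*6) = (-8 + 2) - 6*(3 + 3 + 0 + 36 + 0) = -6 - 6*42 = -6 - 252 = -258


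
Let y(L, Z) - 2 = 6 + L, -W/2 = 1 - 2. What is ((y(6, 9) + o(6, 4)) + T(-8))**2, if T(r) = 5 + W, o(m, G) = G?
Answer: 625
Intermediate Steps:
W = 2 (W = -2*(1 - 2) = -2*(-1) = 2)
y(L, Z) = 8 + L (y(L, Z) = 2 + (6 + L) = 8 + L)
T(r) = 7 (T(r) = 5 + 2 = 7)
((y(6, 9) + o(6, 4)) + T(-8))**2 = (((8 + 6) + 4) + 7)**2 = ((14 + 4) + 7)**2 = (18 + 7)**2 = 25**2 = 625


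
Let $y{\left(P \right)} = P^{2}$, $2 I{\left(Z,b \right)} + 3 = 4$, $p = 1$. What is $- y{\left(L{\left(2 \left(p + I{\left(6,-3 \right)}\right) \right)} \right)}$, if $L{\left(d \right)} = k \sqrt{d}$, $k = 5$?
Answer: $-75$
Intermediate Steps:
$I{\left(Z,b \right)} = \frac{1}{2}$ ($I{\left(Z,b \right)} = - \frac{3}{2} + \frac{1}{2} \cdot 4 = - \frac{3}{2} + 2 = \frac{1}{2}$)
$L{\left(d \right)} = 5 \sqrt{d}$
$- y{\left(L{\left(2 \left(p + I{\left(6,-3 \right)}\right) \right)} \right)} = - \left(5 \sqrt{2 \left(1 + \frac{1}{2}\right)}\right)^{2} = - \left(5 \sqrt{2 \cdot \frac{3}{2}}\right)^{2} = - \left(5 \sqrt{3}\right)^{2} = \left(-1\right) 75 = -75$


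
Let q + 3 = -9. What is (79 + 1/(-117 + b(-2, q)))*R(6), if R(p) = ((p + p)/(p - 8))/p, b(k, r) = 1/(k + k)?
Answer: -37047/469 ≈ -78.991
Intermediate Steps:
q = -12 (q = -3 - 9 = -12)
b(k, r) = 1/(2*k)
R(p) = 2/(-8 + p) (R(p) = ((2*p)/(-8 + p))/p = (2*p/(-8 + p))/p = 2/(-8 + p))
(79 + 1/(-117 + b(-2, q)))*R(6) = (79 + 1/(-117 + (½)/(-2)))*(2/(-8 + 6)) = (79 + 1/(-117 + (½)*(-½)))*(2/(-2)) = (79 + 1/(-117 - ¼))*(2*(-½)) = (79 + 1/(-469/4))*(-1) = (79 - 4/469)*(-1) = (37047/469)*(-1) = -37047/469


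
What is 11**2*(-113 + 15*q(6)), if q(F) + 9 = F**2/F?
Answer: -19118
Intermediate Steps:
q(F) = -9 + F (q(F) = -9 + F**2/F = -9 + F)
11**2*(-113 + 15*q(6)) = 11**2*(-113 + 15*(-9 + 6)) = 121*(-113 + 15*(-3)) = 121*(-113 - 45) = 121*(-158) = -19118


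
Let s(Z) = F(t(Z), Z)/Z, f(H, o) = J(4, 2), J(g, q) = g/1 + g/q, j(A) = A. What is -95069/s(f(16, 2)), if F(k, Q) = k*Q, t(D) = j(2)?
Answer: -95069/2 ≈ -47535.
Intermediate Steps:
t(D) = 2
F(k, Q) = Q*k
J(g, q) = g + g/q (J(g, q) = g*1 + g/q = g + g/q)
f(H, o) = 6 (f(H, o) = 4 + 4/2 = 4 + 4*(½) = 4 + 2 = 6)
s(Z) = 2 (s(Z) = (Z*2)/Z = (2*Z)/Z = 2)
-95069/s(f(16, 2)) = -95069/2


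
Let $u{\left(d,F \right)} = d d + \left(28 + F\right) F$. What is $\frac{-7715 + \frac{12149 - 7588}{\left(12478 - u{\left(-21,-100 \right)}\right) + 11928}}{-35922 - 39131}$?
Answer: $\frac{129337414}{1258263545} \approx 0.10279$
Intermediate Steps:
$u{\left(d,F \right)} = d^{2} + F \left(28 + F\right)$
$\frac{-7715 + \frac{12149 - 7588}{\left(12478 - u{\left(-21,-100 \right)}\right) + 11928}}{-35922 - 39131} = \frac{-7715 + \frac{12149 - 7588}{\left(12478 - \left(\left(-100\right)^{2} + \left(-21\right)^{2} + 28 \left(-100\right)\right)\right) + 11928}}{-35922 - 39131} = \frac{-7715 + \frac{4561}{\left(12478 - \left(10000 + 441 - 2800\right)\right) + 11928}}{-75053} = \left(-7715 + \frac{4561}{\left(12478 - 7641\right) + 11928}\right) \left(- \frac{1}{75053}\right) = \left(-7715 + \frac{4561}{4837 + 11928}\right) \left(- \frac{1}{75053}\right) = \left(-7715 + \frac{4561}{16765}\right) \left(- \frac{1}{75053}\right) = \left(- \frac{129337414}{16765}\right) \left(- \frac{1}{75053}\right) = \frac{129337414}{1258263545}$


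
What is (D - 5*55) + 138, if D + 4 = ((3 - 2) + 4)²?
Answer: -116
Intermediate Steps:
D = 21 (D = -4 + ((3 - 2) + 4)² = -4 + (1 + 4)² = -4 + 5² = -4 + 25 = 21)
(D - 5*55) + 138 = (21 - 5*55) + 138 = (21 - 275) + 138 = -254 + 138 = -116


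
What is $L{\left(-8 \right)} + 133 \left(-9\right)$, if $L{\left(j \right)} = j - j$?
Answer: $-1197$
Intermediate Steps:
$L{\left(j \right)} = 0$
$L{\left(-8 \right)} + 133 \left(-9\right) = 0 + 133 \left(-9\right) = 0 - 1197 = -1197$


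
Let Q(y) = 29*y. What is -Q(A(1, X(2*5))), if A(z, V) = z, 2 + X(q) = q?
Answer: -29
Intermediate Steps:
X(q) = -2 + q
-Q(A(1, X(2*5))) = -29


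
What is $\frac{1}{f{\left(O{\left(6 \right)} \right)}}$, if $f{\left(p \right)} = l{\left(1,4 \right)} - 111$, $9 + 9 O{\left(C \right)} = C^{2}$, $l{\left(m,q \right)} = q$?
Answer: $- \frac{1}{107} \approx -0.0093458$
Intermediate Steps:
$O{\left(C \right)} = -1 + \frac{C^{2}}{9}$
$f{\left(p \right)} = -107$ ($f{\left(p \right)} = 4 - 111 = -107$)
$\frac{1}{f{\left(O{\left(6 \right)} \right)}} = \frac{1}{-107} = - \frac{1}{107}$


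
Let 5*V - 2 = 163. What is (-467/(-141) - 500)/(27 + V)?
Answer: -70033/8460 ≈ -8.2781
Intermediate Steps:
V = 33 (V = ⅖ + (⅕)*163 = ⅖ + 163/5 = 33)
(-467/(-141) - 500)/(27 + V) = (-467/(-141) - 500)/(27 + 33) = (-467*(-1/141) - 500)/60 = (467/141 - 500)*(1/60) = -70033/141*1/60 = -70033/8460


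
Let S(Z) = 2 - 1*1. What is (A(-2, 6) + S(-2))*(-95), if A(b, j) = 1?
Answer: -190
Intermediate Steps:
S(Z) = 1 (S(Z) = 2 - 1 = 1)
(A(-2, 6) + S(-2))*(-95) = (1 + 1)*(-95) = 2*(-95) = -190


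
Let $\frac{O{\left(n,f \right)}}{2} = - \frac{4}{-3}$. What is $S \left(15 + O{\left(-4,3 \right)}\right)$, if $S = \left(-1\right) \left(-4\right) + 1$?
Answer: $\frac{265}{3} \approx 88.333$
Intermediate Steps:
$O{\left(n,f \right)} = \frac{8}{3}$ ($O{\left(n,f \right)} = 2 \left(- \frac{4}{-3}\right) = 2 \left(\left(-4\right) \left(- \frac{1}{3}\right)\right) = 2 \cdot \frac{4}{3} = \frac{8}{3}$)
$S = 5$ ($S = 4 + 1 = 5$)
$S \left(15 + O{\left(-4,3 \right)}\right) = 5 \left(15 + \frac{8}{3}\right) = 5 \cdot \frac{53}{3} = \frac{265}{3}$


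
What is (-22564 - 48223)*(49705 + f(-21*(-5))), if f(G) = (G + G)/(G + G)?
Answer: -3518538622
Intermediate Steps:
f(G) = 1 (f(G) = (2*G)/((2*G)) = (2*G)*(1/(2*G)) = 1)
(-22564 - 48223)*(49705 + f(-21*(-5))) = (-22564 - 48223)*(49705 + 1) = -70787*49706 = -3518538622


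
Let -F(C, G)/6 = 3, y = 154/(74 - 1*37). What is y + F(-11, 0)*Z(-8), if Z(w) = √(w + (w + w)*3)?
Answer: 154/37 - 36*I*√14 ≈ 4.1622 - 134.7*I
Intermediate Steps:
y = 154/37 (y = 154/(74 - 37) = 154/37 ≈ 4.1622)
F(C, G) = -18 (F(C, G) = -6*3 = -18)
Z(w) = √7*√w (Z(w) = √(w + (2*w)*3) = √(w + 6*w) = √(7*w) = √7*√w)
y + F(-11, 0)*Z(-8) = 154/37 - 18*√7*√(-8) = 154/37 - 18*√7*2*I*√2 = 154/37 - 36*I*√14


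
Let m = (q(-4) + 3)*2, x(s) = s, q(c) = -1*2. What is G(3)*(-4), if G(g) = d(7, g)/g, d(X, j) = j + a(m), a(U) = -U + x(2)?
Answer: -4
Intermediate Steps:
q(c) = -2
m = 2 (m = (-2 + 3)*2 = 1*2 = 2)
a(U) = 2 - U (a(U) = -U + 2 = 2 - U)
d(X, j) = j (d(X, j) = j + (2 - 1*2) = j + (2 - 2) = j + 0 = j)
G(g) = 1 (G(g) = g/g = 1)
G(3)*(-4) = 1*(-4) = -4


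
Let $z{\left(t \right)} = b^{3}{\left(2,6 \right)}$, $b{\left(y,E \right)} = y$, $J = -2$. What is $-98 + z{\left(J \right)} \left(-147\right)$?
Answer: $-1274$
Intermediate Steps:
$z{\left(t \right)} = 8$ ($z{\left(t \right)} = 2^{3} = 8$)
$-98 + z{\left(J \right)} \left(-147\right) = -98 + 8 \left(-147\right) = -98 - 1176 = -1274$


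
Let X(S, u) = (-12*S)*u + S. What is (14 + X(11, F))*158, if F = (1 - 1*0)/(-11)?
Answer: 5846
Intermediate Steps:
F = -1/11 (F = (1 + 0)*(-1/11) = 1*(-1/11) = -1/11 ≈ -0.090909)
X(S, u) = S - 12*S*u (X(S, u) = -12*S*u + S = S - 12*S*u)
(14 + X(11, F))*158 = (14 + 11*(1 - 12*(-1/11)))*158 = (14 + 11*(1 + 12/11))*158 = (14 + 11*(23/11))*158 = (14 + 23)*158 = 37*158 = 5846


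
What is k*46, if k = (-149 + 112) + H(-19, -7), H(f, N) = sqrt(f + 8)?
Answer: -1702 + 46*I*sqrt(11) ≈ -1702.0 + 152.56*I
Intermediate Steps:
H(f, N) = sqrt(8 + f)
k = -37 + I*sqrt(11) (k = (-149 + 112) + sqrt(8 - 19) = -37 + sqrt(-11) = -37 + I*sqrt(11) ≈ -37.0 + 3.3166*I)
k*46 = (-37 + I*sqrt(11))*46 = -1702 + 46*I*sqrt(11)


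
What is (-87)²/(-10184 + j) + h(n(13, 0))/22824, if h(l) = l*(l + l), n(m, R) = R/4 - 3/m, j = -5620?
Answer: -22527227/47037094 ≈ -0.47892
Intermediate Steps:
n(m, R) = -3/m + R/4 (n(m, R) = R*(¼) - 3/m = R/4 - 3/m = -3/m + R/4)
h(l) = 2*l² (h(l) = l*(2*l) = 2*l²)
(-87)²/(-10184 + j) + h(n(13, 0))/22824 = (-87)²/(-10184 - 5620) + (2*(-3/13 + (¼)*0)²)/22824 = 7569/(-15804) + (2*(-3*1/13 + 0)²)*(1/22824) = 7569*(-1/15804) + (2*(-3/13 + 0)²)*(1/22824) = -841/1756 + (2*(-3/13)²)*(1/22824) = -841/1756 + (2*(9/169))*(1/22824) = -841/1756 + (18/169)*(1/22824) = -841/1756 + 1/214292 = -22527227/47037094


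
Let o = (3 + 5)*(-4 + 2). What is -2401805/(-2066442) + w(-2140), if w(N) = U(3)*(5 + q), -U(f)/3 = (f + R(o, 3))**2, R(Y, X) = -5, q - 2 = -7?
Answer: 343115/295206 ≈ 1.1623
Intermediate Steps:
q = -5 (q = 2 - 7 = -5)
o = -16 (o = 8*(-2) = -16)
U(f) = -3*(-5 + f)**2 (U(f) = -3*(f - 5)**2 = -3*(-5 + f)**2)
w(N) = 0 (w(N) = (-3*(-5 + 3)**2)*(5 - 5) = -3*(-2)**2*0 = -3*4*0 = -12*0 = 0)
-2401805/(-2066442) + w(-2140) = -2401805/(-2066442) + 0 = -2401805*(-1/2066442) + 0 = 343115/295206 + 0 = 343115/295206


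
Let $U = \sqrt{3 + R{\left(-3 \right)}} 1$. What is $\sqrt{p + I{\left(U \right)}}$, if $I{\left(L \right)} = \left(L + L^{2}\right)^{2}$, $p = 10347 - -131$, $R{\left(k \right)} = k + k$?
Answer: $\sqrt{10484 - 6 i \sqrt{3}} \approx 102.39 - 0.0508 i$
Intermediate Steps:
$R{\left(k \right)} = 2 k$
$p = 10478$ ($p = 10347 + 131 = 10478$)
$U = i \sqrt{3}$ ($U = \sqrt{3 + 2 \left(-3\right)} 1 = \sqrt{3 - 6} \cdot 1 = \sqrt{-3} \cdot 1 = i \sqrt{3} \cdot 1 = i \sqrt{3} \approx 1.732 i$)
$\sqrt{p + I{\left(U \right)}} = \sqrt{10478 + \left(i \sqrt{3}\right)^{2} \left(1 + i \sqrt{3}\right)^{2}} = \sqrt{10478 - 3 \left(1 + i \sqrt{3}\right)^{2}}$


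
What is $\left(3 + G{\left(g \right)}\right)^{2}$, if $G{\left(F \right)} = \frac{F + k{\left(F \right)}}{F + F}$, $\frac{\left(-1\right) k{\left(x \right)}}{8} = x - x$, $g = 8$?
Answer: $\frac{49}{4} \approx 12.25$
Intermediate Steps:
$k{\left(x \right)} = 0$ ($k{\left(x \right)} = - 8 \left(x - x\right) = \left(-8\right) 0 = 0$)
$G{\left(F \right)} = \frac{1}{2}$ ($G{\left(F \right)} = \frac{F + 0}{F + F} = \frac{F}{2 F} = F \frac{1}{2 F} = \frac{1}{2}$)
$\left(3 + G{\left(g \right)}\right)^{2} = \left(3 + \frac{1}{2}\right)^{2} = \left(\frac{7}{2}\right)^{2} = \frac{49}{4}$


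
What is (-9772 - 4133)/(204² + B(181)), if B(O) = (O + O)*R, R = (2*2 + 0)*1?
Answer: -13905/43064 ≈ -0.32289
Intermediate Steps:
R = 4 (R = (4 + 0)*1 = 4*1 = 4)
B(O) = 8*O (B(O) = (O + O)*4 = (2*O)*4 = 8*O)
(-9772 - 4133)/(204² + B(181)) = (-9772 - 4133)/(204² + 8*181) = -13905/(41616 + 1448) = -13905/43064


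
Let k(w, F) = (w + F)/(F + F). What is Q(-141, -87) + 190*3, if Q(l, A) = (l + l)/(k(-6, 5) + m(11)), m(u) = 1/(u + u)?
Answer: 5740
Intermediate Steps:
k(w, F) = (F + w)/(2*F) (k(w, F) = (F + w)/((2*F)) = (F + w)*(1/(2*F)) = (F + w)/(2*F))
m(u) = 1/(2*u)
Q(l, A) = -110*l/3 (Q(l, A) = (l + l)/((½)*(5 - 6)/5 + (½)/11) = (2*l)/((½)*(⅕)*(-1) + (½)*(1/11)) = (2*l)/(-⅒ + 1/22) = (2*l)/(-3/55) = (2*l)*(-55/3) = -110*l/3)
Q(-141, -87) + 190*3 = -110/3*(-141) + 190*3 = 5170 + 570 = 5740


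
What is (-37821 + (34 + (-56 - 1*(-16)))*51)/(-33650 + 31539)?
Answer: 38127/2111 ≈ 18.061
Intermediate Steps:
(-37821 + (34 + (-56 - 1*(-16)))*51)/(-33650 + 31539) = (-37821 + (34 + (-56 + 16))*51)/(-2111) = (-37821 + (34 - 40)*51)*(-1/2111) = (-37821 - 6*51)*(-1/2111) = (-37821 - 306)*(-1/2111) = -38127*(-1/2111) = 38127/2111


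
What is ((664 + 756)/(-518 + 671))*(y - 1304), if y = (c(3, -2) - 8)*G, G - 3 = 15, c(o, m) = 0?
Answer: -2056160/153 ≈ -13439.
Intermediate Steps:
G = 18 (G = 3 + 15 = 18)
y = -144 (y = (0 - 8)*18 = -8*18 = -144)
((664 + 756)/(-518 + 671))*(y - 1304) = ((664 + 756)/(-518 + 671))*(-144 - 1304) = (1420/153)*(-1448) = -2056160/153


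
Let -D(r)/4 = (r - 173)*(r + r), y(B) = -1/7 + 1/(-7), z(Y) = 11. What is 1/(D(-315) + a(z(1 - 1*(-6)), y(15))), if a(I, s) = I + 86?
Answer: -1/1229663 ≈ -8.1323e-7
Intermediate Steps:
y(B) = -2/7 (y(B) = -1*⅐ + 1*(-⅐) = -⅐ - ⅐ = -2/7)
a(I, s) = 86 + I
D(r) = -8*r*(-173 + r) (D(r) = -4*(r - 173)*(r + r) = -4*(-173 + r)*2*r = -8*r*(-173 + r))
1/(D(-315) + a(z(1 - 1*(-6)), y(15))) = 1/(8*(-315)*(173 - 1*(-315)) + (86 + 11)) = 1/(8*(-315)*(173 + 315) + 97) = 1/(8*(-315)*488 + 97) = 1/(-1229760 + 97) = 1/(-1229663) = -1/1229663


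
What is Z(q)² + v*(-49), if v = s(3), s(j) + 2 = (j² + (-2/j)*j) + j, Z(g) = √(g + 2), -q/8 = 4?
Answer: -422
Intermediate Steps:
q = -32 (q = -8*4 = -32)
Z(g) = √(2 + g)
s(j) = -4 + j + j² (s(j) = -2 + ((j² + (-2/j)*j) + j) = -2 + ((j² - 2) + j) = -2 + ((-2 + j²) + j) = -2 + (-2 + j + j²) = -4 + j + j²)
v = 8 (v = -4 + 3 + 3² = -4 + 3 + 9 = 8)
Z(q)² + v*(-49) = (√(2 - 32))² + 8*(-49) = (√(-30))² - 392 = (I*√30)² - 392 = -30 - 392 = -422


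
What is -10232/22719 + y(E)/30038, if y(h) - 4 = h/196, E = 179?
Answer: -60218489539/133756931112 ≈ -0.45021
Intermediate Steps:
y(h) = 4 + h/196
-10232/22719 + y(E)/30038 = -10232/22719 + (4 + (1/196)*179)/30038 = -10232*1/22719 + (4 + 179/196)*(1/30038) = -10232/22719 + (963/196)*(1/30038) = -10232/22719 + 963/5887448 = -60218489539/133756931112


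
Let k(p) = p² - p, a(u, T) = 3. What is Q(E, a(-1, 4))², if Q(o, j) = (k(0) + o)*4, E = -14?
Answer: 3136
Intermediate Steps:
Q(o, j) = 4*o (Q(o, j) = (0*(-1 + 0) + o)*4 = (0*(-1) + o)*4 = (0 + o)*4 = o*4 = 4*o)
Q(E, a(-1, 4))² = (4*(-14))² = (-56)² = 3136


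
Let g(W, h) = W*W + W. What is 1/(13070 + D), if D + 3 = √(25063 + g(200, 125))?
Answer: 13067/170681226 - √65263/170681226 ≈ 7.5061e-5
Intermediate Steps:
g(W, h) = W + W² (g(W, h) = W² + W = W + W²)
D = -3 + √65263 (D = -3 + √(25063 + 200*(1 + 200)) = -3 + √(25063 + 200*201) = -3 + √(25063 + 40200) = -3 + √65263 ≈ 252.47)
1/(13070 + D) = 1/(13070 + (-3 + √65263)) = 1/(13067 + √65263)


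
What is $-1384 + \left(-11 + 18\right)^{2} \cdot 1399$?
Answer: $67167$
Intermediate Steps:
$-1384 + \left(-11 + 18\right)^{2} \cdot 1399 = -1384 + 7^{2} \cdot 1399 = -1384 + 49 \cdot 1399 = -1384 + 68551 = 67167$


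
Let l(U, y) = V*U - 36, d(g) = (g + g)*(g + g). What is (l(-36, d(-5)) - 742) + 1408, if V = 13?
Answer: 162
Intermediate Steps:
d(g) = 4*g² (d(g) = (2*g)*(2*g) = 4*g²)
l(U, y) = -36 + 13*U (l(U, y) = 13*U - 36 = -36 + 13*U)
(l(-36, d(-5)) - 742) + 1408 = ((-36 + 13*(-36)) - 742) + 1408 = ((-36 - 468) - 742) + 1408 = (-504 - 742) + 1408 = -1246 + 1408 = 162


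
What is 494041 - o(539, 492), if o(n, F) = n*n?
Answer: 203520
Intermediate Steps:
o(n, F) = n**2
494041 - o(539, 492) = 494041 - 1*539**2 = 494041 - 1*290521 = 494041 - 290521 = 203520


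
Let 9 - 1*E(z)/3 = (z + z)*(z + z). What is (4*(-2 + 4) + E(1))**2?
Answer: 529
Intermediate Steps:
E(z) = 27 - 12*z**2 (E(z) = 27 - 3*(z + z)*(z + z) = 27 - 3*2*z*2*z = 27 - 12*z**2)
(4*(-2 + 4) + E(1))**2 = (4*(-2 + 4) + (27 - 12*1**2))**2 = (4*2 + (27 - 12*1))**2 = (8 + (27 - 12))**2 = (8 + 15)**2 = 23**2 = 529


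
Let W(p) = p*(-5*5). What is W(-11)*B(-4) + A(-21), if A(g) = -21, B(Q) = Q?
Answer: -1121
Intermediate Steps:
W(p) = -25*p (W(p) = p*(-25) = -25*p)
W(-11)*B(-4) + A(-21) = -25*(-11)*(-4) - 21 = 275*(-4) - 21 = -1100 - 21 = -1121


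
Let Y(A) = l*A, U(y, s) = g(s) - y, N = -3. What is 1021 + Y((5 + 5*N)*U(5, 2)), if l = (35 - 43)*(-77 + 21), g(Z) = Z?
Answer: 14461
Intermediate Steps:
U(y, s) = s - y
l = 448 (l = -8*(-56) = 448)
Y(A) = 448*A
1021 + Y((5 + 5*N)*U(5, 2)) = 1021 + 448*((5 + 5*(-3))*(2 - 1*5)) = 1021 + 448*((5 - 15)*(2 - 5)) = 1021 + 448*(-10*(-3)) = 1021 + 448*30 = 1021 + 13440 = 14461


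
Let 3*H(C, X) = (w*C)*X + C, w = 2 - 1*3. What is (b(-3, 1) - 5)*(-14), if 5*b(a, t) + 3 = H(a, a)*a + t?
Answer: 42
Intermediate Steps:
w = -1 (w = 2 - 3 = -1)
H(C, X) = C/3 - C*X/3 (H(C, X) = ((-C)*X + C)/3 = (-C*X + C)/3 = (C - C*X)/3 = C/3 - C*X/3)
b(a, t) = -⅗ + t/5 + a²*(1 - a)/15 (b(a, t) = -⅗ + ((a*(1 - a)/3)*a + t)/5 = -⅗ + (a²*(1 - a)/3 + t)/5 = -⅗ + (t + a²*(1 - a)/3)/5 = -⅗ + (t/5 + a²*(1 - a)/15) = -⅗ + t/5 + a²*(1 - a)/15)
(b(-3, 1) - 5)*(-14) = ((-⅗ + (⅕)*1 + (1/15)*(-3)²*(1 - 1*(-3))) - 5)*(-14) = ((-⅗ + ⅕ + (1/15)*9*(1 + 3)) - 5)*(-14) = ((-⅗ + ⅕ + (1/15)*9*4) - 5)*(-14) = ((-⅗ + ⅕ + 12/5) - 5)*(-14) = (2 - 5)*(-14) = -3*(-14) = 42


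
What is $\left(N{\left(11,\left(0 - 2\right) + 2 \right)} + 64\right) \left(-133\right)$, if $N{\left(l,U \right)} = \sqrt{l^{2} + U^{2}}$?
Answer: $-9975$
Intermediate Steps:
$N{\left(l,U \right)} = \sqrt{U^{2} + l^{2}}$
$\left(N{\left(11,\left(0 - 2\right) + 2 \right)} + 64\right) \left(-133\right) = \left(\sqrt{\left(\left(0 - 2\right) + 2\right)^{2} + 11^{2}} + 64\right) \left(-133\right) = \left(\sqrt{\left(-2 + 2\right)^{2} + 121} + 64\right) \left(-133\right) = \left(\sqrt{0^{2} + 121} + 64\right) \left(-133\right) = \left(\sqrt{0 + 121} + 64\right) \left(-133\right) = \left(\sqrt{121} + 64\right) \left(-133\right) = \left(11 + 64\right) \left(-133\right) = 75 \left(-133\right) = -9975$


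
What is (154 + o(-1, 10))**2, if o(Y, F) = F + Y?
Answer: 26569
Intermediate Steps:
(154 + o(-1, 10))**2 = (154 + (10 - 1))**2 = (154 + 9)**2 = 163**2 = 26569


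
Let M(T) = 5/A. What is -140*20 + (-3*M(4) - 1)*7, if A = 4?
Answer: -11333/4 ≈ -2833.3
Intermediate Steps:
M(T) = 5/4
-140*20 + (-3*M(4) - 1)*7 = -140*20 + (-3*5/4 - 1)*7 = -2800 + (-15/4 - 1)*7 = -2800 - 19/4*7 = -2800 - 133/4 = -11333/4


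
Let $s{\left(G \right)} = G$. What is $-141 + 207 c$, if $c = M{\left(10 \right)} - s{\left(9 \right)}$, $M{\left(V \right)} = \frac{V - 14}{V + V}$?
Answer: $- \frac{10227}{5} \approx -2045.4$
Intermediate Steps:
$M{\left(V \right)} = \frac{-14 + V}{2 V}$
$c = - \frac{46}{5}$ ($c = \frac{-14 + 10}{2 \cdot 10} - 9 = \frac{1}{2} \cdot \frac{1}{10} \left(-4\right) - 9 = - \frac{1}{5} - 9 = - \frac{46}{5} \approx -9.2$)
$-141 + 207 c = -141 + 207 \left(- \frac{46}{5}\right) = -141 - \frac{9522}{5} = - \frac{10227}{5}$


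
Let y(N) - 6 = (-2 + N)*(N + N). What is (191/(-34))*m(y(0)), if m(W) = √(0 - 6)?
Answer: -191*I*√6/34 ≈ -13.76*I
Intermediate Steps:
y(N) = 6 + 2*N*(-2 + N) (y(N) = 6 + (-2 + N)*(N + N) = 6 + (-2 + N)*(2*N) = 6 + 2*N*(-2 + N))
m(W) = I*√6 (m(W) = √(-6) = I*√6)
(191/(-34))*m(y(0)) = (191/(-34))*(I*√6) = (191*(-1/34))*(I*√6) = -191*I*√6/34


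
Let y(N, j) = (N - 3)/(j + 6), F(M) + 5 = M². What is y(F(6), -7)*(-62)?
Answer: 1736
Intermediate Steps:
F(M) = -5 + M²
y(N, j) = (-3 + N)/(6 + j)
y(F(6), -7)*(-62) = ((-3 + (-5 + 6²))/(6 - 7))*(-62) = ((-3 + (-5 + 36))/(-1))*(-62) = -(-3 + 31)*(-62) = -1*28*(-62) = -28*(-62) = 1736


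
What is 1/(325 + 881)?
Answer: 1/1206 ≈ 0.00082919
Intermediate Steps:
1/(325 + 881) = 1/1206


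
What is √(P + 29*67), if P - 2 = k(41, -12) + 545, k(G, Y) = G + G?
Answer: 2*√643 ≈ 50.715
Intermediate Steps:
k(G, Y) = 2*G
P = 629 (P = 2 + (2*41 + 545) = 2 + (82 + 545) = 2 + 627 = 629)
√(P + 29*67) = √(629 + 29*67) = √(629 + 1943) = √2572 = 2*√643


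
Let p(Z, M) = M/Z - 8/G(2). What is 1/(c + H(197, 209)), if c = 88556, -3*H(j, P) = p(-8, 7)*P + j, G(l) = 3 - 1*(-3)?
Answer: 72/6382381 ≈ 1.1281e-5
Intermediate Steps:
G(l) = 6 (G(l) = 3 + 3 = 6)
p(Z, M) = -4/3 + M/Z (p(Z, M) = M/Z - 8/6 = M/Z - 8*⅙ = M/Z - 4/3 = -4/3 + M/Z)
H(j, P) = -j/3 + 53*P/72 (H(j, P) = -((-4/3 + 7/(-8))*P + j)/3 = -((-4/3 + 7*(-⅛))*P + j)/3 = -((-4/3 - 7/8)*P + j)/3 = -(-53*P/24 + j)/3 = -(j - 53*P/24)/3 = -j/3 + 53*P/72)
1/(c + H(197, 209)) = 1/(88556 + (-⅓*197 + (53/72)*209)) = 1/(88556 + (-197/3 + 11077/72)) = 1/(88556 + 6349/72) = 1/(6382381/72) = 72/6382381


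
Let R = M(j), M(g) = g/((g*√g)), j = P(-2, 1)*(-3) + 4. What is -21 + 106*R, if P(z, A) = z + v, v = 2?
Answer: 32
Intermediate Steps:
P(z, A) = 2 + z (P(z, A) = z + 2 = 2 + z)
j = 4 (j = (2 - 2)*(-3) + 4 = 0*(-3) + 4 = 0 + 4 = 4)
M(g) = g^(-½) (M(g) = g/(g^(3/2)) = g/g^(3/2) = g^(-½))
R = ½ (R = 4^(-½) = ½ ≈ 0.50000)
-21 + 106*R = -21 + 106*(½) = -21 + 53 = 32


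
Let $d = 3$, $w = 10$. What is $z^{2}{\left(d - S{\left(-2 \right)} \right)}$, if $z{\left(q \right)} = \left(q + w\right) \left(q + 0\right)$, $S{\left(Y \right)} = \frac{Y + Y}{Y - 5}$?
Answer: $\frac{2187441}{2401} \approx 911.05$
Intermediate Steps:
$S{\left(Y \right)} = \frac{2 Y}{-5 + Y}$
$z{\left(q \right)} = q \left(10 + q\right)$ ($z{\left(q \right)} = \left(q + 10\right) \left(q + 0\right) = \left(10 + q\right) q = q \left(10 + q\right)$)
$z^{2}{\left(d - S{\left(-2 \right)} \right)} = \left(\left(3 - 2 \left(-2\right) \frac{1}{-5 - 2}\right) \left(10 + \left(3 - 2 \left(-2\right) \frac{1}{-5 - 2}\right)\right)\right)^{2} = \left(\left(3 - 2 \left(-2\right) \frac{1}{-7}\right) \left(10 + \left(3 - 2 \left(-2\right) \frac{1}{-7}\right)\right)\right)^{2} = \left(\left(3 - 2 \left(-2\right) \left(- \frac{1}{7}\right)\right) \left(10 + \left(3 - 2 \left(-2\right) \left(- \frac{1}{7}\right)\right)\right)\right)^{2} = \left(\left(3 - \frac{4}{7}\right) \left(10 + \left(3 - \frac{4}{7}\right)\right)\right)^{2} = \left(\frac{17 \left(10 + \frac{17}{7}\right)}{7}\right)^{2} = \left(\frac{17}{7} \cdot \frac{87}{7}\right)^{2} = \left(\frac{1479}{49}\right)^{2} = \frac{2187441}{2401}$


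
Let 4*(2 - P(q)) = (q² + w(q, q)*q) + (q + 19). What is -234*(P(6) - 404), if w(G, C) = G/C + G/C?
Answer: 196677/2 ≈ 98339.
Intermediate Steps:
w(G, C) = 2*G/C
P(q) = -11/4 - 3*q/4 - q²/4 (P(q) = 2 - ((q² + (2*q/q)*q) + (q + 19))/4 = 2 - ((q² + 2*q) + (19 + q))/4 = 2 - (19 + q² + 3*q)/4 = 2 + (-19/4 - 3*q/4 - q²/4) = -11/4 - 3*q/4 - q²/4)
-234*(P(6) - 404) = -234*((-11/4 - ¾*6 - ¼*6²) - 404) = -234*((-11/4 - 9/2 - ¼*36) - 404) = -234*((-11/4 - 9/2 - 9) - 404) = -234*(-65/4 - 404) = -234*(-1681/4) = 196677/2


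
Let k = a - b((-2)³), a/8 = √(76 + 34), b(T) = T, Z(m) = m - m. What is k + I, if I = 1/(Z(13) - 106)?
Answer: 847/106 + 8*√110 ≈ 91.895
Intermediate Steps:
Z(m) = 0
a = 8*√110 (a = 8*√(76 + 34) = 8*√110 ≈ 83.905)
k = 8 + 8*√110 (k = 8*√110 - 1*(-2)³ = 8*√110 - 1*(-8) = 8*√110 + 8 = 8 + 8*√110 ≈ 91.905)
I = -1/106 (I = 1/(0 - 106) = 1/(-106) = -1/106 ≈ -0.0094340)
k + I = (8 + 8*√110) - 1/106 = 847/106 + 8*√110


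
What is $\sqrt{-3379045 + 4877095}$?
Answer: $15 \sqrt{6658} \approx 1223.9$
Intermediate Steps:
$\sqrt{-3379045 + 4877095} = \sqrt{1498050} = 15 \sqrt{6658}$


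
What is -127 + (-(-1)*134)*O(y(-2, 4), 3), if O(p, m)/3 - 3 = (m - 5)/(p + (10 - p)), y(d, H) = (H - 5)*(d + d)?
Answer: 4993/5 ≈ 998.60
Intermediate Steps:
y(d, H) = 2*d*(-5 + H) (y(d, H) = (-5 + H)*(2*d) = 2*d*(-5 + H))
O(p, m) = 15/2 + 3*m/10 (O(p, m) = 9 + 3*((m - 5)/(p + (10 - p))) = 9 + 3*((-5 + m)/10) = 9 + 3*((-5 + m)*(⅒)) = 9 + 3*(-½ + m/10) = 9 + (-3/2 + 3*m/10) = 15/2 + 3*m/10)
-127 + (-(-1)*134)*O(y(-2, 4), 3) = -127 + (-(-1)*134)*(15/2 + (3/10)*3) = -127 + (-1*(-134))*(15/2 + 9/10) = -127 + 134*(42/5) = -127 + 5628/5 = 4993/5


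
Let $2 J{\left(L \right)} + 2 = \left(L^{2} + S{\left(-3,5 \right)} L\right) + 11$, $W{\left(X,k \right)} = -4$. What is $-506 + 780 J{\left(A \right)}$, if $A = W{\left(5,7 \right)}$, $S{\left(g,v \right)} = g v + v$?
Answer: $24844$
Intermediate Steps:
$S{\left(g,v \right)} = v + g v$
$A = -4$
$J{\left(L \right)} = \frac{9}{2} + \frac{L^{2}}{2} - 5 L$ ($J{\left(L \right)} = -1 + \frac{\left(L^{2} + 5 \left(1 - 3\right) L\right) + 11}{2} = -1 + \frac{\left(L^{2} + 5 \left(-2\right) L\right) + 11}{2} = -1 + \frac{\left(L^{2} - 10 L\right) + 11}{2} = -1 + \frac{11 + L^{2} - 10 L}{2} = -1 + \left(\frac{11}{2} + \frac{L^{2}}{2} - 5 L\right) = \frac{9}{2} + \frac{L^{2}}{2} - 5 L$)
$-506 + 780 J{\left(A \right)} = -506 + 780 \left(\frac{9}{2} + \frac{\left(-4\right)^{2}}{2} - -20\right) = -506 + 780 \left(\frac{9}{2} + \frac{1}{2} \cdot 16 + 20\right) = -506 + 780 \left(\frac{9}{2} + 8 + 20\right) = -506 + 780 \cdot \frac{65}{2} = -506 + 25350 = 24844$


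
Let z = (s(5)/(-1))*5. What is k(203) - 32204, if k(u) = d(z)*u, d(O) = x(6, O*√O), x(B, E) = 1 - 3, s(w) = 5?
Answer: -32610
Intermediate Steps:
z = -25 (z = (5/(-1))*5 = (5*(-1))*5 = -5*5 = -25)
x(B, E) = -2
d(O) = -2
k(u) = -2*u
k(203) - 32204 = -2*203 - 32204 = -406 - 32204 = -32610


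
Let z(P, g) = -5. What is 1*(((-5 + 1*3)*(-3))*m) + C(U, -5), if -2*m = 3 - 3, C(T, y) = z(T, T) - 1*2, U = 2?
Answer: -7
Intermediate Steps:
C(T, y) = -7 (C(T, y) = -5 - 1*2 = -5 - 2 = -7)
m = 0 (m = -(3 - 3)/2 = -½*0 = 0)
1*(((-5 + 1*3)*(-3))*m) + C(U, -5) = 1*(((-5 + 1*3)*(-3))*0) - 7 = 1*(((-5 + 3)*(-3))*0) - 7 = 1*(-2*(-3)*0) - 7 = 1*(6*0) - 7 = 1*0 - 7 = 0 - 7 = -7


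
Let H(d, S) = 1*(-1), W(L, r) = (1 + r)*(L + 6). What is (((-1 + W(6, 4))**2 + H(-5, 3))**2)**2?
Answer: 146661788160000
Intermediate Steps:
W(L, r) = (1 + r)*(6 + L)
H(d, S) = -1
(((-1 + W(6, 4))**2 + H(-5, 3))**2)**2 = (((-1 + (6 + 6 + 6*4 + 6*4))**2 - 1)**2)**2 = (((-1 + (6 + 6 + 24 + 24))**2 - 1)**2)**2 = (((-1 + 60)**2 - 1)**2)**2 = ((59**2 - 1)**2)**2 = ((3481 - 1)**2)**2 = (3480**2)**2 = 12110400**2 = 146661788160000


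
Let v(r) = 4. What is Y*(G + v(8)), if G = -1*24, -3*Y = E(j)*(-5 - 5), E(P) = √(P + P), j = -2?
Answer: -400*I/3 ≈ -133.33*I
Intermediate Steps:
E(P) = √2*√P (E(P) = √(2*P) = √2*√P)
Y = 20*I/3 (Y = -√2*√(-2)*(-5 - 5)/3 = -√2*(I*√2)*(-10)/3 = -2*I*(-10)/3 = -(-20)*I/3 = 20*I/3 ≈ 6.6667*I)
G = -24
Y*(G + v(8)) = (20*I/3)*(-24 + 4) = (20*I/3)*(-20) = -400*I/3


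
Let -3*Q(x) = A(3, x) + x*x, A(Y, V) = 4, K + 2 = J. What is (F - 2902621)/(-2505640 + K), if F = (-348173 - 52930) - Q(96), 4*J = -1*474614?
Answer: 19803904/15745773 ≈ 1.2577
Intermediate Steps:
J = -237307/2 (J = (-1*474614)/4 = (1/4)*(-474614) = -237307/2 ≈ -1.1865e+5)
K = -237311/2 (K = -2 - 237307/2 = -237311/2 ≈ -1.1866e+5)
Q(x) = -4/3 - x**2/3 (Q(x) = -(4 + x*x)/3 = -(4 + x**2)/3 = -4/3 - x**2/3)
F = -1194089/3 (F = (-348173 - 52930) - (-4/3 - 1/3*96**2) = -401103 - (-4/3 - 1/3*9216) = -401103 - (-4/3 - 3072) = -401103 - 1*(-9220/3) = -401103 + 9220/3 = -1194089/3 ≈ -3.9803e+5)
(F - 2902621)/(-2505640 + K) = (-1194089/3 - 2902621)/(-2505640 - 237311/2) = -9901952/(3*(-5248591/2)) = -9901952/3*(-2/5248591) = 19803904/15745773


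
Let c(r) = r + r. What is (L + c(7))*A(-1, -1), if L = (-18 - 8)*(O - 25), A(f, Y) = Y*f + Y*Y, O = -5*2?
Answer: 1848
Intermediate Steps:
c(r) = 2*r
O = -10
A(f, Y) = Y**2 + Y*f (A(f, Y) = Y*f + Y**2 = Y**2 + Y*f)
L = 910 (L = (-18 - 8)*(-10 - 25) = -26*(-35) = 910)
(L + c(7))*A(-1, -1) = (910 + 2*7)*(-(-1 - 1)) = (910 + 14)*(-1*(-2)) = 924*2 = 1848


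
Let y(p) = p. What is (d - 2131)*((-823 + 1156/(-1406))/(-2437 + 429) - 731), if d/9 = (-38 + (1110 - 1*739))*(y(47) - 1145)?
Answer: 3395962059287489/1411624 ≈ 2.4057e+9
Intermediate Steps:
d = -3290706 (d = 9*((-38 + (1110 - 1*739))*(47 - 1145)) = 9*((-38 + (1110 - 739))*(-1098)) = 9*((-38 + 371)*(-1098)) = 9*(333*(-1098)) = 9*(-365634) = -3290706)
(d - 2131)*((-823 + 1156/(-1406))/(-2437 + 429) - 731) = (-3290706 - 2131)*((-823 + 1156/(-1406))/(-2437 + 429) - 731) = -3292837*((-823 + 1156*(-1/1406))/(-2008) - 731) = -3292837*((-823 - 578/703)*(-1/2008) - 731) = -3292837*(-579147/703*(-1/2008) - 731) = -3292837*(579147/1411624 - 731) = -3292837*(-1031317997/1411624) = 3395962059287489/1411624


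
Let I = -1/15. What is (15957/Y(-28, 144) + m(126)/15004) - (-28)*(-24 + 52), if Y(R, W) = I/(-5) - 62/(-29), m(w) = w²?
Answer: 143962487012/17550929 ≈ 8202.6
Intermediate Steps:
I = -1/15 (I = -1*1/15 = -1/15 ≈ -0.066667)
Y(R, W) = 4679/2175 (Y(R, W) = -1/15/(-5) - 62/(-29) = -1/15*(-⅕) - 62*(-1/29) = 1/75 + 62/29 = 4679/2175)
(15957/Y(-28, 144) + m(126)/15004) - (-28)*(-24 + 52) = (15957/(4679/2175) + 126²/15004) - (-28)*(-24 + 52) = (15957*(2175/4679) + 15876*(1/15004)) - (-28)*28 = (34706475/4679 + 3969/3751) - 1*(-784) = 130202558676/17550929 + 784 = 143962487012/17550929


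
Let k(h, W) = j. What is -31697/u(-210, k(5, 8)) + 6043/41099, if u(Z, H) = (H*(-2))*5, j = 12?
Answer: 1303440163/4931880 ≈ 264.29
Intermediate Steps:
k(h, W) = 12
u(Z, H) = -10*H (u(Z, H) = -2*H*5 = -10*H)
-31697/u(-210, k(5, 8)) + 6043/41099 = -31697/((-10*12)) + 6043/41099 = -31697/(-120) + 6043*(1/41099) = -31697*(-1/120) + 6043/41099 = 31697/120 + 6043/41099 = 1303440163/4931880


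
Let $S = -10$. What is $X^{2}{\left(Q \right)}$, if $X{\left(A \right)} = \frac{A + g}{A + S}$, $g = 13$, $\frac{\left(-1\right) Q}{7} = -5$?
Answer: $\frac{2304}{625} \approx 3.6864$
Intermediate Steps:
$Q = 35$ ($Q = \left(-7\right) \left(-5\right) = 35$)
$X{\left(A \right)} = \frac{13 + A}{-10 + A}$ ($X{\left(A \right)} = \frac{A + 13}{A - 10} = \frac{13 + A}{-10 + A}$)
$X^{2}{\left(Q \right)} = \left(\frac{13 + 35}{-10 + 35}\right)^{2} = \left(\frac{1}{25} \cdot 48\right)^{2} = \left(\frac{48}{25}\right)^{2} = \frac{2304}{625}$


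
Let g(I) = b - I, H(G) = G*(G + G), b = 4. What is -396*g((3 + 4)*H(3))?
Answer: 48312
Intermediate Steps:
H(G) = 2*G**2 (H(G) = G*(2*G) = 2*G**2)
g(I) = 4 - I
-396*g((3 + 4)*H(3)) = -396*(4 - (3 + 4)*2*3**2) = -396*(4 - 7*2*9) = -396*(4 - 7*18) = -396*(4 - 1*126) = -396*(4 - 126) = -396*(-122) = 48312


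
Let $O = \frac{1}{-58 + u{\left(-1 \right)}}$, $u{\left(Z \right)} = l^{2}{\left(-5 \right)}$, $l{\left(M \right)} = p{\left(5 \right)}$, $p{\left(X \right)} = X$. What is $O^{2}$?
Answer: $\frac{1}{1089} \approx 0.00091827$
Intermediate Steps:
$l{\left(M \right)} = 5$
$u{\left(Z \right)} = 25$ ($u{\left(Z \right)} = 5^{2} = 25$)
$O = - \frac{1}{33}$ ($O = \frac{1}{-58 + 25} = \frac{1}{-33} = - \frac{1}{33} \approx -0.030303$)
$O^{2} = \left(- \frac{1}{33}\right)^{2} = \frac{1}{1089}$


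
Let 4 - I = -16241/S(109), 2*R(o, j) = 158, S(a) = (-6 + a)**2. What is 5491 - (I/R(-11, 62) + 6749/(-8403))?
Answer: 38676336559211/7042646733 ≈ 5491.7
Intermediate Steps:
R(o, j) = 79 (R(o, j) = (1/2)*158 = 79)
I = 58677/10609 (I = 4 - (-16241)/((-6 + 109)**2) = 4 - (-16241)/(103**2) = 4 - (-16241)/10609 = 4 - 1*(-16241/10609) = 4 + 16241/10609 = 58677/10609 ≈ 5.5309)
5491 - (I/R(-11, 62) + 6749/(-8403)) = 5491 - ((58677/10609)/79 + 6749/(-8403)) = 5491 - ((58677/10609)*(1/79) + 6749*(-1/8403)) = 5491 - (58677/838111 - 6749/8403) = 5491 - 1*(-5163348308/7042646733) = 5491 + 5163348308/7042646733 = 38676336559211/7042646733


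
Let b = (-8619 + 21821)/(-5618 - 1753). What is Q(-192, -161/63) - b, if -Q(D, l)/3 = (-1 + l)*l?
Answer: -26818/1053 ≈ -25.468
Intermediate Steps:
Q(D, l) = -3*l*(-1 + l) (Q(D, l) = -3*(-1 + l)*l = -3*l*(-1 + l))
b = -1886/1053 (b = 13202/(-7371) = 13202*(-1/7371) = -1886/1053 ≈ -1.7911)
Q(-192, -161/63) - b = 3*(-161/63)*(1 - (-161)/63) - 1*(-1886/1053) = 3*(-161*1/63)*(1 - (-161)/63) + 1886/1053 = 3*(-23/9)*(1 - 1*(-23/9)) + 1886/1053 = 3*(-23/9)*(1 + 23/9) + 1886/1053 = 3*(-23/9)*(32/9) + 1886/1053 = -736/27 + 1886/1053 = -26818/1053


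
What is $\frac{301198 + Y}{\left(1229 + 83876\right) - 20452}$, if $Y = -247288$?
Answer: $\frac{17970}{21551} \approx 0.83384$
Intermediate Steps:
$\frac{301198 + Y}{\left(1229 + 83876\right) - 20452} = \frac{301198 - 247288}{\left(1229 + 83876\right) - 20452} = \frac{53910}{85105 - 20452} = \frac{53910}{64653} = 53910 \cdot \frac{1}{64653} = \frac{17970}{21551}$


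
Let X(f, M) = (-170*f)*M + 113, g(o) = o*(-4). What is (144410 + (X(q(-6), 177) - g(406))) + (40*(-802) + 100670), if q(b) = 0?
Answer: 214737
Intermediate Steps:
g(o) = -4*o
X(f, M) = 113 - 170*M*f (X(f, M) = -170*M*f + 113 = 113 - 170*M*f)
(144410 + (X(q(-6), 177) - g(406))) + (40*(-802) + 100670) = (144410 + ((113 - 170*177*0) - (-4)*406)) + (40*(-802) + 100670) = (144410 + ((113 + 0) - 1*(-1624))) + (-32080 + 100670) = (144410 + (113 + 1624)) + 68590 = (144410 + 1737) + 68590 = 146147 + 68590 = 214737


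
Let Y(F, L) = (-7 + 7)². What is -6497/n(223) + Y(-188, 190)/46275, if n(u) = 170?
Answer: -6497/170 ≈ -38.218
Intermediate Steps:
Y(F, L) = 0 (Y(F, L) = 0² = 0)
-6497/n(223) + Y(-188, 190)/46275 = -6497/170 + 0/46275 = -6497*1/170 + 0*(1/46275) = -6497/170 + 0 = -6497/170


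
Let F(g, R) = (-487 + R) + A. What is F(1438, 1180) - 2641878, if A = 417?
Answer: -2640768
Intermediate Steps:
F(g, R) = -70 + R (F(g, R) = (-487 + R) + 417 = -70 + R)
F(1438, 1180) - 2641878 = (-70 + 1180) - 2641878 = 1110 - 2641878 = -2640768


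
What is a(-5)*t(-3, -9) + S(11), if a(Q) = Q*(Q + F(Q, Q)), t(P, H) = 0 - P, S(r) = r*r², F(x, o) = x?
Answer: 1481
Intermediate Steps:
S(r) = r³
t(P, H) = -P
a(Q) = 2*Q² (a(Q) = Q*(Q + Q) = Q*(2*Q) = 2*Q²)
a(-5)*t(-3, -9) + S(11) = (2*(-5)²)*(-1*(-3)) + 11³ = (2*25)*3 + 1331 = 50*3 + 1331 = 150 + 1331 = 1481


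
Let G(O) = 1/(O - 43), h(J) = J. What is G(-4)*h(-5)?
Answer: 5/47 ≈ 0.10638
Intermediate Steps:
G(O) = 1/(-43 + O)
G(-4)*h(-5) = -5/(-43 - 4) = -5/(-47) = -1/47*(-5) = 5/47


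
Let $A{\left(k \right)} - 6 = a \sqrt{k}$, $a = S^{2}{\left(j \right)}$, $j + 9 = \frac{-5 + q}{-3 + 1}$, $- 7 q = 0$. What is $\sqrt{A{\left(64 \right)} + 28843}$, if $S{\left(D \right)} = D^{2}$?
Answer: $\frac{\sqrt{172518}}{2} \approx 207.68$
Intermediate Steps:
$q = 0$ ($q = \left(- \frac{1}{7}\right) 0 = 0$)
$j = - \frac{13}{2}$ ($j = -9 + \frac{-5 + 0}{-3 + 1} = -9 - \frac{5}{-2} = -9 - - \frac{5}{2} = -9 + \frac{5}{2} = - \frac{13}{2} \approx -6.5$)
$a = \frac{28561}{16}$ ($a = \left(\left(- \frac{13}{2}\right)^{2}\right)^{2} = \left(\frac{169}{4}\right)^{2} = \frac{28561}{16} \approx 1785.1$)
$A{\left(k \right)} = 6 + \frac{28561 \sqrt{k}}{16}$
$\sqrt{A{\left(64 \right)} + 28843} = \sqrt{\left(6 + \frac{28561 \sqrt{64}}{16}\right) + 28843} = \sqrt{\left(6 + \frac{28561}{16} \cdot 8\right) + 28843} = \sqrt{\left(6 + \frac{28561}{2}\right) + 28843} = \sqrt{\frac{28573}{2} + 28843} = \sqrt{\frac{86259}{2}} = \frac{\sqrt{172518}}{2}$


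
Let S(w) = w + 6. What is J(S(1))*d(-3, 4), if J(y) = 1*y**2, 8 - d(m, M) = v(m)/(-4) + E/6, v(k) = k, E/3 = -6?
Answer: 2009/4 ≈ 502.25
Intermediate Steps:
E = -18 (E = 3*(-6) = -18)
d(m, M) = 11 + m/4 (d(m, M) = 8 - (m/(-4) - 18/6) = 8 - (m*(-1/4) - 18*1/6) = 8 - (-m/4 - 3) = 8 - (-3 - m/4) = 8 + (3 + m/4) = 11 + m/4)
S(w) = 6 + w
J(y) = y**2
J(S(1))*d(-3, 4) = (6 + 1)**2*(11 + (1/4)*(-3)) = 7**2*(11 - 3/4) = 49*(41/4) = 2009/4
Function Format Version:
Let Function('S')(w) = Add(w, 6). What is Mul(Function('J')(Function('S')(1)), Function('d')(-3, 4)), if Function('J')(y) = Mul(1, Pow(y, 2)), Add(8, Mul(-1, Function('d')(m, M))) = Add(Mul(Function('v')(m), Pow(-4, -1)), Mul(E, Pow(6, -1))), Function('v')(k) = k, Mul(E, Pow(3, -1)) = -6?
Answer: Rational(2009, 4) ≈ 502.25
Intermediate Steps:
E = -18 (E = Mul(3, -6) = -18)
Function('d')(m, M) = Add(11, Mul(Rational(1, 4), m)) (Function('d')(m, M) = Add(8, Mul(-1, Add(Mul(m, Pow(-4, -1)), Mul(-18, Pow(6, -1))))) = Add(8, Mul(-1, Add(Mul(m, Rational(-1, 4)), Mul(-18, Rational(1, 6))))) = Add(8, Mul(-1, Add(Mul(Rational(-1, 4), m), -3))) = Add(8, Mul(-1, Add(-3, Mul(Rational(-1, 4), m)))) = Add(8, Add(3, Mul(Rational(1, 4), m))) = Add(11, Mul(Rational(1, 4), m)))
Function('S')(w) = Add(6, w)
Function('J')(y) = Pow(y, 2)
Mul(Function('J')(Function('S')(1)), Function('d')(-3, 4)) = Mul(Pow(Add(6, 1), 2), Add(11, Mul(Rational(1, 4), -3))) = Mul(Pow(7, 2), Add(11, Rational(-3, 4))) = Mul(49, Rational(41, 4)) = Rational(2009, 4)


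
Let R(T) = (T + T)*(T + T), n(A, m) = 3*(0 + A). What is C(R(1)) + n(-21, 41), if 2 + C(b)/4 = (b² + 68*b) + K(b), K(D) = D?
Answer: 1097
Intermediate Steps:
n(A, m) = 3*A
R(T) = 4*T² (R(T) = (2*T)*(2*T) = 4*T²)
C(b) = -8 + 4*b² + 276*b (C(b) = -8 + 4*((b² + 68*b) + b) = -8 + 4*(b² + 69*b) = -8 + (4*b² + 276*b) = -8 + 4*b² + 276*b)
C(R(1)) + n(-21, 41) = (-8 + 4*(4*1²)² + 276*(4*1²)) + 3*(-21) = (-8 + 4*(4*1)² + 276*(4*1)) - 63 = (-8 + 4*4² + 276*4) - 63 = (-8 + 4*16 + 1104) - 63 = (-8 + 64 + 1104) - 63 = 1160 - 63 = 1097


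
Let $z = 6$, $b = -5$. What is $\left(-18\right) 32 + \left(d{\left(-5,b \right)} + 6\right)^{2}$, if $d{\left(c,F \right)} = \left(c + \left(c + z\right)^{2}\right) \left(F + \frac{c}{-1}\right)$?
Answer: $-540$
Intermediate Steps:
$d{\left(c,F \right)} = \left(F - c\right) \left(c + \left(6 + c\right)^{2}\right)$ ($d{\left(c,F \right)} = \left(c + \left(c + 6\right)^{2}\right) \left(F + \frac{c}{-1}\right) = \left(c + \left(6 + c\right)^{2}\right) \left(F + c \left(-1\right)\right) = \left(c + \left(6 + c\right)^{2}\right) \left(F - c\right) = \left(F - c\right) \left(c + \left(6 + c\right)^{2}\right)$)
$\left(-18\right) 32 + \left(d{\left(-5,b \right)} + 6\right)^{2} = \left(-18\right) 32 + \left(\left(- \left(-5\right)^{2} - -25 - 5 \left(6 - 5\right)^{2} - - 5 \left(6 - 5\right)^{2}\right) + 6\right)^{2} = -576 + \left(\left(\left(-1\right) 25 + 25 - 5 \cdot 1^{2} - - 5 \cdot 1^{2}\right) + 6\right)^{2} = -576 + \left(\left(-25 + 25 - 5 - \left(-5\right) 1\right) + 6\right)^{2} = -576 + \left(\left(-25 + 25 - 5 + 5\right) + 6\right)^{2} = -576 + \left(0 + 6\right)^{2} = -576 + 6^{2} = -576 + 36 = -540$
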